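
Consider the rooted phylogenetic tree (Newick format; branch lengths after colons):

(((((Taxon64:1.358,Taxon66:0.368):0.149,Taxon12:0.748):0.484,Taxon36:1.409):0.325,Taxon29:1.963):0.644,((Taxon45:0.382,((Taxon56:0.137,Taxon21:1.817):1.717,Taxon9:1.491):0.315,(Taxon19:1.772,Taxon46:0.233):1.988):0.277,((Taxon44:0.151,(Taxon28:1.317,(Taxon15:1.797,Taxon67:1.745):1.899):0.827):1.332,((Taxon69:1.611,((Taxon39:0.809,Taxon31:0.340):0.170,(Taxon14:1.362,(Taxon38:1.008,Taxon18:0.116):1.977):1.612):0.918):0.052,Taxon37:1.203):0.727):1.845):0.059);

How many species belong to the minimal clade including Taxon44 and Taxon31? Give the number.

11

The MRCA of Taxon44 and Taxon31 is the node subtending ((Taxon44,(Taxon28,(Taxon15,Taxon67))),((Taxon69,((Taxon39,Taxon31),(Taxon14,(Taxon38,Taxon18)))),Taxon37)).
That clade contains 11 terminal taxa: Taxon14, Taxon15, Taxon18, Taxon28, Taxon31, Taxon37, Taxon38, Taxon39, Taxon44, Taxon67, Taxon69.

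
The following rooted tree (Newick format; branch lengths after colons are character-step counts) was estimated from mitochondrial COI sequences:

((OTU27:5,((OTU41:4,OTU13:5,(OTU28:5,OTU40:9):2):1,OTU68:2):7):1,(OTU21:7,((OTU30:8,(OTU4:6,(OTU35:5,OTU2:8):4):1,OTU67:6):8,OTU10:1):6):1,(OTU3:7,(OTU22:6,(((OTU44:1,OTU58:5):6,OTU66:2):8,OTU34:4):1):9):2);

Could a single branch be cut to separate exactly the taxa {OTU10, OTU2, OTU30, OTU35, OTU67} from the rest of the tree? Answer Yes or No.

No

The MRCA of the listed taxa subtends ((OTU30,(OTU4,(OTU35,OTU2)),OTU67),OTU10).
That clade also contains OTU4, which is not in the proposed group, so the group is not monophyletic.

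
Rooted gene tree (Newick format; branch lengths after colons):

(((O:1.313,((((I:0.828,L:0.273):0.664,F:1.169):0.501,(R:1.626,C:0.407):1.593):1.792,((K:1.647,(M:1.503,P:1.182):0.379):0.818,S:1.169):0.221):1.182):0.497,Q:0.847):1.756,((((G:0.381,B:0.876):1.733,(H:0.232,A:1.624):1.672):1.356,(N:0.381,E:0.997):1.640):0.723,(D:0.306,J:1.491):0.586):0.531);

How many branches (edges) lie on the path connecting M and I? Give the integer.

The MRCA of M and I is the node subtending ((((I,L),F),(R,C)),((K,(M,P)),S)).
From M up to that node: 4 branches. From I up to the same node: 4 branches. Total: 4 + 4 = 8.

8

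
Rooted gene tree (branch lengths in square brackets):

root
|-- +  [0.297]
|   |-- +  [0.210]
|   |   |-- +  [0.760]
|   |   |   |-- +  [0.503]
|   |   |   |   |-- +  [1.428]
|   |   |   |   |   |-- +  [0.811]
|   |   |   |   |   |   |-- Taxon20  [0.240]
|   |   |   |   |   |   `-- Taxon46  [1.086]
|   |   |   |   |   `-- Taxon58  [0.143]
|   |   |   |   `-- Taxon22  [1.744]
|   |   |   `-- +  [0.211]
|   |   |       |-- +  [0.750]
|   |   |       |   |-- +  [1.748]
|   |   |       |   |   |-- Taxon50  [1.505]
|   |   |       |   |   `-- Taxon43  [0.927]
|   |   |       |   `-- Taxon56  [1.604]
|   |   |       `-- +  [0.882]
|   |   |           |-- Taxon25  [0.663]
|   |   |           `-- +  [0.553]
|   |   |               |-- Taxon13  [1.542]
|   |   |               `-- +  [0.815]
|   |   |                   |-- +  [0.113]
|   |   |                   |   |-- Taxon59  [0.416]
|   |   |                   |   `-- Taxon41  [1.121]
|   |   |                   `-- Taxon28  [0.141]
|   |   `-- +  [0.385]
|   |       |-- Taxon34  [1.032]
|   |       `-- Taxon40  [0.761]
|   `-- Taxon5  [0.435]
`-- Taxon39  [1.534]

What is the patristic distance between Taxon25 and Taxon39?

The path runs Taxon25 → … → MRCA → … → Taxon39; the MRCA is the root of the tree.
Branch lengths along that path: 0.663 + 0.882 + 0.211 + 0.760 + 0.210 + 0.297 + 1.534 = 4.557.

4.557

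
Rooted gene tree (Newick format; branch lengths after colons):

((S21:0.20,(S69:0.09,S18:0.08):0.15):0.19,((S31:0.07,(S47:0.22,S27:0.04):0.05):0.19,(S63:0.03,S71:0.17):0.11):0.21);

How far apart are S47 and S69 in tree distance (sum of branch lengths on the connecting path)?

The path runs S47 → … → MRCA → … → S69; the MRCA is the root of the tree.
Branch lengths along that path: 0.22 + 0.05 + 0.19 + 0.21 + 0.19 + 0.15 + 0.09 = 1.10.

1.10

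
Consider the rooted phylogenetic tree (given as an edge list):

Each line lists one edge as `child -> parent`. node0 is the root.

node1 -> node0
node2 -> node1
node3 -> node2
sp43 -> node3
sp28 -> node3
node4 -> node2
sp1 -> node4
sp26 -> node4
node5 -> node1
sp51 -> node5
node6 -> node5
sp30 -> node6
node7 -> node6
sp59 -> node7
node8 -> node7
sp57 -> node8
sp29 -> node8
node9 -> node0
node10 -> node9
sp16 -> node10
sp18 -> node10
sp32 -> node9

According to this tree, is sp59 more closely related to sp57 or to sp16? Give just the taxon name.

The MRCA of sp59 and sp57 subtends (sp59,(sp57,sp29)) (3 taxa).
The MRCA of sp59 and sp16 is the root, subtending the entire tree (12 taxa).
The first is nested inside the second, so sp59 shares a more recent common ancestor with sp57.

sp57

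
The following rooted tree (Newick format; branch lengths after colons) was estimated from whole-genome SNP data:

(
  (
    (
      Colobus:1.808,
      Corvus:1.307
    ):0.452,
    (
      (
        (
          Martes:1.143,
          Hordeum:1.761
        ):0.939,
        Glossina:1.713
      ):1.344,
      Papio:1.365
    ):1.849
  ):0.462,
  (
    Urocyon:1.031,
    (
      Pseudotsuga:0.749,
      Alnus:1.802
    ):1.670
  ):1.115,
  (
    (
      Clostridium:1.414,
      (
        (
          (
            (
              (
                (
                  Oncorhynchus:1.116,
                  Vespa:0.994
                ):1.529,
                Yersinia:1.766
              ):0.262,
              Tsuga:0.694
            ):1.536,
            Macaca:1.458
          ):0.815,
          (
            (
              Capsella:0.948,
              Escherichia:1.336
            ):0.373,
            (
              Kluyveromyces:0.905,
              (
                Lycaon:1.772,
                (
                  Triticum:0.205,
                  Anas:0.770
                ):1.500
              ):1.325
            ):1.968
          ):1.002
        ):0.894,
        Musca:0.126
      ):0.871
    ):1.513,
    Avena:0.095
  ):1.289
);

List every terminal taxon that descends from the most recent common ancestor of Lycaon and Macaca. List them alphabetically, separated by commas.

Anas, Capsella, Escherichia, Kluyveromyces, Lycaon, Macaca, Oncorhynchus, Triticum, Tsuga, Vespa, Yersinia

Tracing Lycaon: it sits inside (Lycaon,(Triticum,Anas)).
Tracing Macaca: it sits inside ((((Oncorhynchus,Vespa),Yersinia),Tsuga),Macaca).
The smallest clade enclosing both is (((((Oncorhynchus,Vespa),Yersinia),Tsuga),Macaca),((Capsella,Escherichia),(Kluyveromyces,(Lycaon,(Triticum,Anas))))); the answer is its 11 terminal taxa in alphabetical order.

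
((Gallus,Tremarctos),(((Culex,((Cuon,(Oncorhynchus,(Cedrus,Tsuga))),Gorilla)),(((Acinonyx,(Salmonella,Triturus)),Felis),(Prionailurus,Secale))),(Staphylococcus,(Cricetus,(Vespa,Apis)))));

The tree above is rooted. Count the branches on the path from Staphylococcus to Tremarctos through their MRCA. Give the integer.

5

The MRCA of Staphylococcus and Tremarctos is the root of the tree.
From Staphylococcus up to that node: 3 branches. From Tremarctos up to the same node: 2 branches. Total: 3 + 2 = 5.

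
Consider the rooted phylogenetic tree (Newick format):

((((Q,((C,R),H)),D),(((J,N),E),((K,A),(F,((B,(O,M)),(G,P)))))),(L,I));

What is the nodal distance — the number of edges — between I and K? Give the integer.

7

The MRCA of I and K is the root of the tree.
From I up to that node: 2 branches. From K up to the same node: 5 branches. Total: 2 + 5 = 7.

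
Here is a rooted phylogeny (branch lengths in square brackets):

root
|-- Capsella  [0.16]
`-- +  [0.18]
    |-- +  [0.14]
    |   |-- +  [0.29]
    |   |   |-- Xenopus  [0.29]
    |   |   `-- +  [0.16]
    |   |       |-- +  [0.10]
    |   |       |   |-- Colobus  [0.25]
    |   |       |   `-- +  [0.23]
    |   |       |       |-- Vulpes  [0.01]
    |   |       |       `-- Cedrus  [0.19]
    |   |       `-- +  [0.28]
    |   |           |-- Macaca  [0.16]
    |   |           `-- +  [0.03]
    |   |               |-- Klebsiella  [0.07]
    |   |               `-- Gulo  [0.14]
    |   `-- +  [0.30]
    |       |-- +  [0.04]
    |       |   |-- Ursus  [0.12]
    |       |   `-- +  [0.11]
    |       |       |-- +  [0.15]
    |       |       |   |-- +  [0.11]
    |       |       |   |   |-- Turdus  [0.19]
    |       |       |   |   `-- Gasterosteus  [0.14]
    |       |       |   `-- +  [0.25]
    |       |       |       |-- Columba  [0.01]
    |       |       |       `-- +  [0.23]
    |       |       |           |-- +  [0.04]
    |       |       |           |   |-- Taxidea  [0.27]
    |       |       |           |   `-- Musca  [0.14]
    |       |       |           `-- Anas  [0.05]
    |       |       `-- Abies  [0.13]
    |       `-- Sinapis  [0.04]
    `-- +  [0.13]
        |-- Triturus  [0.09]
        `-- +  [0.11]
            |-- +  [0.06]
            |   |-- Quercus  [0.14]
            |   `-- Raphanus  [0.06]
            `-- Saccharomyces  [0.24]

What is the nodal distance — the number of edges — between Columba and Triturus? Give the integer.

9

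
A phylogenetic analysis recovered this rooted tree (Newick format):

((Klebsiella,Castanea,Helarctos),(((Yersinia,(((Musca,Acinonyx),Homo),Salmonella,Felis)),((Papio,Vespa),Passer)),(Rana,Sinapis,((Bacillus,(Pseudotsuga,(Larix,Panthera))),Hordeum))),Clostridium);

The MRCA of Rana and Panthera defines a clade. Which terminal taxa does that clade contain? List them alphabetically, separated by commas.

Bacillus, Hordeum, Larix, Panthera, Pseudotsuga, Rana, Sinapis

Tracing Rana: it sits inside (Rana,Sinapis,((Bacillus,(Pseudotsuga,(Larix,Panthera))),Hordeum)).
Tracing Panthera: it sits inside (Larix,Panthera).
The smallest clade enclosing both is (Rana,Sinapis,((Bacillus,(Pseudotsuga,(Larix,Panthera))),Hordeum)); the answer is its 7 terminal taxa in alphabetical order.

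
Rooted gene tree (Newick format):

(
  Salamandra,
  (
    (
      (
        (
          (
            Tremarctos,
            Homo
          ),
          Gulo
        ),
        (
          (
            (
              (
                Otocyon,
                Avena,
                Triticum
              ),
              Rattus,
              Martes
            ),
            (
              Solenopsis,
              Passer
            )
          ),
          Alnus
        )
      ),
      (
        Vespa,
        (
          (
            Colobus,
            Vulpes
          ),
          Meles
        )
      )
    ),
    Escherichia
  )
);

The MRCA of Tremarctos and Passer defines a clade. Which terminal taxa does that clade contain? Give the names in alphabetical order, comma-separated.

Alnus, Avena, Gulo, Homo, Martes, Otocyon, Passer, Rattus, Solenopsis, Tremarctos, Triticum

Tracing Tremarctos: it sits inside (Tremarctos,Homo).
Tracing Passer: it sits inside (Solenopsis,Passer).
The smallest clade enclosing both is (((Tremarctos,Homo),Gulo),((((Otocyon,Avena,Triticum),Rattus,Martes),(Solenopsis,Passer)),Alnus)); the answer is its 11 terminal taxa in alphabetical order.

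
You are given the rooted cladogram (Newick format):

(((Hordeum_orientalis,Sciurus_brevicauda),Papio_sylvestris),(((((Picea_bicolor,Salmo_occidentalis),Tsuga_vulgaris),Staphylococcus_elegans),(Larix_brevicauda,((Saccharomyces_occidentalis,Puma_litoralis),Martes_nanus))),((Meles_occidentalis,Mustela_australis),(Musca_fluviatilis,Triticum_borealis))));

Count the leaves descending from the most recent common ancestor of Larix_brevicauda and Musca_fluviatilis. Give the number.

12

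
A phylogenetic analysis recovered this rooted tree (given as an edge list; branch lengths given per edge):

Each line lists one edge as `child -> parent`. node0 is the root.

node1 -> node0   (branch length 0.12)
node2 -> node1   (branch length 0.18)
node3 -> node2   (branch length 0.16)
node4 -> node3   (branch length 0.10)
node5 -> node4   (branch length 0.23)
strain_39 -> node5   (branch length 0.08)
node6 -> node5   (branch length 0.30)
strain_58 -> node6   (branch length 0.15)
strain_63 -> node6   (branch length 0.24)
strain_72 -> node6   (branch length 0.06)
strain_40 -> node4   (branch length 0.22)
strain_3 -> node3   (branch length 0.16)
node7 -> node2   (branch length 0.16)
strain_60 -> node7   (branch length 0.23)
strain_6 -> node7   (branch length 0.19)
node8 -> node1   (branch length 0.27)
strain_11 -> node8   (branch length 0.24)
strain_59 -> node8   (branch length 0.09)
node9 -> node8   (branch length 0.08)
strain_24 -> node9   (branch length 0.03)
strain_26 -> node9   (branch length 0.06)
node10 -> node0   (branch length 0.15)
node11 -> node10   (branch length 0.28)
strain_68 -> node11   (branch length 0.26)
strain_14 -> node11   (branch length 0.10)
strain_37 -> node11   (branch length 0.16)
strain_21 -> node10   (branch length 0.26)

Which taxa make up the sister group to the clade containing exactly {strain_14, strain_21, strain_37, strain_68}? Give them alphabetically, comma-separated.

strain_11, strain_24, strain_26, strain_3, strain_39, strain_40, strain_58, strain_59, strain_6, strain_60, strain_63, strain_72

The clade containing exactly {strain_14, strain_21, strain_37, strain_68} attaches directly to the root of the tree.
The other lineage descending from that same node — the sister group — is (((((strain_39,(strain_58,strain_63,strain_72)),strain_40),strain_3),(strain_60,strain_6)),(strain_11,strain_59,(strain_24,strain_26))); its 12 tips in alphabetical order are the answer.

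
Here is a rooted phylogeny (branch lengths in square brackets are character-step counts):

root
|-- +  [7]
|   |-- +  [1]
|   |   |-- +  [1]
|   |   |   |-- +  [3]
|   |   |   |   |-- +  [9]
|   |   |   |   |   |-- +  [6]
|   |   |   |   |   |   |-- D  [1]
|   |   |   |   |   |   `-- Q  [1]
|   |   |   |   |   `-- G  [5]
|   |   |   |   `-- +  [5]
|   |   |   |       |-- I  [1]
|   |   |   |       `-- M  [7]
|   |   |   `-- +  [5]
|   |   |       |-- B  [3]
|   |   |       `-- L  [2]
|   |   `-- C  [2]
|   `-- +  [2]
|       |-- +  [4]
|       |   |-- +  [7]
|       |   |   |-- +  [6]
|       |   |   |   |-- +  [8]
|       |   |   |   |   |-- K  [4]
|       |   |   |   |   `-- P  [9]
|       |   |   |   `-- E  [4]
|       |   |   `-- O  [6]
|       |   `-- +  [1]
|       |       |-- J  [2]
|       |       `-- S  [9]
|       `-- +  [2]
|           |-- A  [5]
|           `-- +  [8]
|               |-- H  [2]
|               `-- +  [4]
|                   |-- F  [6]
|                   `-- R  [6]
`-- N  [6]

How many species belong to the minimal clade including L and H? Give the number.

18

The MRCA of L and H is the node subtending ((((((D,Q),G),(I,M)),(B,L)),C),(((((K,P),E),O),(J,S)),(A,(H,(F,R))))).
That clade contains 18 terminal taxa: A, B, C, D, E, F, G, H, I, J, K, L, M, O, P, Q, R, S.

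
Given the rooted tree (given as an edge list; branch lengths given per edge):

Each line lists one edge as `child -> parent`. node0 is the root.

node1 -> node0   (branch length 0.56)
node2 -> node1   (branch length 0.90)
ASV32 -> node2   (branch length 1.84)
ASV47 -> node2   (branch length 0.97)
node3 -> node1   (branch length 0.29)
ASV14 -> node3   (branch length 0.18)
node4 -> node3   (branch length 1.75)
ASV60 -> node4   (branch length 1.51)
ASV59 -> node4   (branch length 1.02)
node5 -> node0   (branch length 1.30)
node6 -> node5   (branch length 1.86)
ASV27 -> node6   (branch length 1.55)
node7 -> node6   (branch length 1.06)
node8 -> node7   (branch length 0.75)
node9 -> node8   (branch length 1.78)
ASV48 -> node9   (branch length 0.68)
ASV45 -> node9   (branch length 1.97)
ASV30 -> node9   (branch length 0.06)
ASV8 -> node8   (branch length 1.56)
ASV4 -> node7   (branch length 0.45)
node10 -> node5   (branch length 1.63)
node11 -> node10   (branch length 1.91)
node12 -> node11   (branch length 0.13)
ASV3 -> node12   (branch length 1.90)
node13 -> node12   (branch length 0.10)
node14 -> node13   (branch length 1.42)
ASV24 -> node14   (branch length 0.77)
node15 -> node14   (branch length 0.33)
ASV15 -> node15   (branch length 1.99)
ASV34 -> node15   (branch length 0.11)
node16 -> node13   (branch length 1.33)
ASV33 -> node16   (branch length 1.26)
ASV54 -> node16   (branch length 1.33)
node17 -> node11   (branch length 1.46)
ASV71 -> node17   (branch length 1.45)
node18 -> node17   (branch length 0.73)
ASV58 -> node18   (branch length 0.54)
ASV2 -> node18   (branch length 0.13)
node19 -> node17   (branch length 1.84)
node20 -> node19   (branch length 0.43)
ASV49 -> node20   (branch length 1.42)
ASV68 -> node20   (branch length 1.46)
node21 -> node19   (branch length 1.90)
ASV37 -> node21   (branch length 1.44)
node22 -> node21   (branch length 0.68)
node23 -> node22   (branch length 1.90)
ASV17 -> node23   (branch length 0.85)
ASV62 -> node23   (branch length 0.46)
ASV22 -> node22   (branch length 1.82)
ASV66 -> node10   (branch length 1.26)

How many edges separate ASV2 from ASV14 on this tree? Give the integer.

9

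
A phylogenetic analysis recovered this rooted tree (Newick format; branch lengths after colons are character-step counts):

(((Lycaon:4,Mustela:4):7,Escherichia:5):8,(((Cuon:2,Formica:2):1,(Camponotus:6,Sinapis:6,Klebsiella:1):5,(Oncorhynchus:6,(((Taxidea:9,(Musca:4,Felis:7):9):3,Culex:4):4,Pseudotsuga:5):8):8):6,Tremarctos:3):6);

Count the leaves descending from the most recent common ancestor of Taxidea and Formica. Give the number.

11

The MRCA of Taxidea and Formica is the node subtending ((Cuon,Formica),(Camponotus,Sinapis,Klebsiella),(Oncorhynchus,(((Taxidea,(Musca,Felis)),Culex),Pseudotsuga))).
That clade contains 11 terminal taxa: Camponotus, Culex, Cuon, Felis, Formica, Klebsiella, Musca, Oncorhynchus, Pseudotsuga, Sinapis, Taxidea.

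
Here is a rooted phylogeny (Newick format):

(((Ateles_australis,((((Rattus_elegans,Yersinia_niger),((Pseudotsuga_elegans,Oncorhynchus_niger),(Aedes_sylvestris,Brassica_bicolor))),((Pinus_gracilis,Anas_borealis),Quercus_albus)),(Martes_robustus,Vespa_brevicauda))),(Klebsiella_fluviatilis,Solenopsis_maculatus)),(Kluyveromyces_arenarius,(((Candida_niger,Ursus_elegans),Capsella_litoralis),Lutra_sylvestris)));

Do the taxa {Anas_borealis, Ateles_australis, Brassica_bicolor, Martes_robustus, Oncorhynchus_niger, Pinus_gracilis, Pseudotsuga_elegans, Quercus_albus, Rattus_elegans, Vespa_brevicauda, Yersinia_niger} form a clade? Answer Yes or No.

No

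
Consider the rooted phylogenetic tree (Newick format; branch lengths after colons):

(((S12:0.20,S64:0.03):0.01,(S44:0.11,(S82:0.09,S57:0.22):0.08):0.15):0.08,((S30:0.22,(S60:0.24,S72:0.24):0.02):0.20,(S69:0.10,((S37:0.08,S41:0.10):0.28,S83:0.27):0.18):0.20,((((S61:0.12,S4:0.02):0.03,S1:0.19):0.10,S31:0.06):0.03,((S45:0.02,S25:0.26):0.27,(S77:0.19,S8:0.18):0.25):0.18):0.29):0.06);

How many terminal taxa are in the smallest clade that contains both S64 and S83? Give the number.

The MRCA of S64 and S83 is the root, so the clade is the entire tree.
That clade contains 20 terminal taxa: S1, S12, S25, S30, S31, S37, S4, S41, S44, S45, S57, S60, S61, S64, S69, S72, S77, S8, S82, S83.

20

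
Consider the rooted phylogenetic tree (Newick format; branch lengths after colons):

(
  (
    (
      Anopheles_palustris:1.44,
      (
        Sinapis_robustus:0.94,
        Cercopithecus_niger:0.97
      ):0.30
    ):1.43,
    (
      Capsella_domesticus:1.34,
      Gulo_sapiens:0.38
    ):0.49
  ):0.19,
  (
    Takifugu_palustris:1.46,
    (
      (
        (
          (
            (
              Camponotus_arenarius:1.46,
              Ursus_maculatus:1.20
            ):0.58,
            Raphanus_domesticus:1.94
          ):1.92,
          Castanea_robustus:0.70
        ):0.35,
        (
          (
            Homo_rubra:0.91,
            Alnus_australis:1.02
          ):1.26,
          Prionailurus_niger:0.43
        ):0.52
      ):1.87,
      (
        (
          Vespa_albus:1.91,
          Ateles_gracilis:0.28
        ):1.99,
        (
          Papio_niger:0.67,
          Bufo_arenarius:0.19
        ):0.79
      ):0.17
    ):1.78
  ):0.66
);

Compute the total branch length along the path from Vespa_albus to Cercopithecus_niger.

The path runs Vespa_albus → … → MRCA → … → Cercopithecus_niger; the MRCA is the root of the tree.
Branch lengths along that path: 1.91 + 1.99 + 0.17 + 1.78 + 0.66 + 0.19 + 1.43 + 0.30 + 0.97 = 9.40.

9.40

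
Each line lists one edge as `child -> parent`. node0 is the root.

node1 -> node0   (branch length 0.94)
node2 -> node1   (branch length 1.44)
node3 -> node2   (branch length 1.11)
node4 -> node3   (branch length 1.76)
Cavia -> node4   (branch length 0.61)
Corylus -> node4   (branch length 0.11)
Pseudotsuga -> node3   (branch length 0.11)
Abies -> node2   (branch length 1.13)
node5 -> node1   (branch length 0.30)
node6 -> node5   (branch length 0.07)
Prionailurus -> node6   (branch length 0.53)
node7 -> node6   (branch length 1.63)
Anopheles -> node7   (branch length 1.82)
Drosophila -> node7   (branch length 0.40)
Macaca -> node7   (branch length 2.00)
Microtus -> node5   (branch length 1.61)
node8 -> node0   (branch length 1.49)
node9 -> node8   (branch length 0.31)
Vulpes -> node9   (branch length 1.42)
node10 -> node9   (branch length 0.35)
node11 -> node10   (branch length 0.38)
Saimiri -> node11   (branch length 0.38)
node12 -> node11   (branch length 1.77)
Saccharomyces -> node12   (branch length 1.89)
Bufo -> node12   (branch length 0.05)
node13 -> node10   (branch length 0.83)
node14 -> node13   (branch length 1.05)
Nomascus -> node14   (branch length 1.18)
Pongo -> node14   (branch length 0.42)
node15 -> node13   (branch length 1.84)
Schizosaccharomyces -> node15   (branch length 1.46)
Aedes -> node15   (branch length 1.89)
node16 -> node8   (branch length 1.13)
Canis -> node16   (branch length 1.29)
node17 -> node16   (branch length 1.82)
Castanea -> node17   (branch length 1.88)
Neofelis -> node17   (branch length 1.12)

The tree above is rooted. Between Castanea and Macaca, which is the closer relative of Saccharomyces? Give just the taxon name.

Castanea

The MRCA of Saccharomyces and Castanea subtends ((Vulpes,((Saimiri,(Saccharomyces,Bufo)),((Nomascus,Pongo),(Schizosaccharomyces,Aedes)))),(Canis,(Castanea,Neofelis))) (11 taxa).
The MRCA of Saccharomyces and Macaca is the root, subtending the entire tree (20 taxa).
The first is nested inside the second, so Saccharomyces shares a more recent common ancestor with Castanea.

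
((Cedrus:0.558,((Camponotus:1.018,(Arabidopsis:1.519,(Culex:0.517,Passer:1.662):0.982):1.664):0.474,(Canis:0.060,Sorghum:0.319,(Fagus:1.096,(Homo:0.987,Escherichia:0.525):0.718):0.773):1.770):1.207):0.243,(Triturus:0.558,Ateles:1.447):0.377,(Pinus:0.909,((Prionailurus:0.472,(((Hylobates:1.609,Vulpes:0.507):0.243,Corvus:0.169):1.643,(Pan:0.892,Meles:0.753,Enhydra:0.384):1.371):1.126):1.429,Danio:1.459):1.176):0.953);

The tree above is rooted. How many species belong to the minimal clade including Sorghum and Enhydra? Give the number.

The MRCA of Sorghum and Enhydra is the root, so the clade is the entire tree.
That clade contains 21 terminal taxa: Arabidopsis, Ateles, Camponotus, Canis, Cedrus, Corvus, Culex, Danio, Enhydra, Escherichia, Fagus, Homo, Hylobates, Meles, Pan, Passer, Pinus, Prionailurus, Sorghum, Triturus, Vulpes.

21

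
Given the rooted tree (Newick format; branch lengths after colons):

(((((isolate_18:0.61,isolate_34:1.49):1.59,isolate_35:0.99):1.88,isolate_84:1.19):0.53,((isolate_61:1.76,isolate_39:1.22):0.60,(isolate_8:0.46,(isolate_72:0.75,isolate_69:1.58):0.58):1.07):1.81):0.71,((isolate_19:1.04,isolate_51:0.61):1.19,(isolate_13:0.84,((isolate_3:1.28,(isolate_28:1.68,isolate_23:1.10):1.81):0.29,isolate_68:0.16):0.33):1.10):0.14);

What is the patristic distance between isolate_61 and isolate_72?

4.76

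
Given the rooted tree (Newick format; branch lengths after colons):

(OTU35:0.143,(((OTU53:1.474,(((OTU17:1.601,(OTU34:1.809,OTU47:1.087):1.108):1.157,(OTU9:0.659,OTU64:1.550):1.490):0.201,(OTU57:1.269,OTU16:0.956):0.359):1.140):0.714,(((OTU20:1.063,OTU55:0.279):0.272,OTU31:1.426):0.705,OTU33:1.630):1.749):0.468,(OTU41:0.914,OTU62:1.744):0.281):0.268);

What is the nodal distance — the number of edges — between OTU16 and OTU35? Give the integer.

7

The MRCA of OTU16 and OTU35 is the root of the tree.
From OTU16 up to that node: 6 branches. From OTU35 up to the same node: 1 branch. Total: 6 + 1 = 7.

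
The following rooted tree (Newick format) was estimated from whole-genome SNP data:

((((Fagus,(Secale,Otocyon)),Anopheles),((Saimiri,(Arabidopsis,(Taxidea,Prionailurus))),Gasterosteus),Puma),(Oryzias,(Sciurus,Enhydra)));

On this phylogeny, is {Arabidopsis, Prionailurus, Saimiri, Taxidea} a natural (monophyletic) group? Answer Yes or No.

Yes

The most recent common ancestor of these taxa subtends (Saimiri,(Arabidopsis,(Taxidea,Prionailurus))).
That clade has exactly 4 tips — every listed taxon and nothing else — so the group is monophyletic.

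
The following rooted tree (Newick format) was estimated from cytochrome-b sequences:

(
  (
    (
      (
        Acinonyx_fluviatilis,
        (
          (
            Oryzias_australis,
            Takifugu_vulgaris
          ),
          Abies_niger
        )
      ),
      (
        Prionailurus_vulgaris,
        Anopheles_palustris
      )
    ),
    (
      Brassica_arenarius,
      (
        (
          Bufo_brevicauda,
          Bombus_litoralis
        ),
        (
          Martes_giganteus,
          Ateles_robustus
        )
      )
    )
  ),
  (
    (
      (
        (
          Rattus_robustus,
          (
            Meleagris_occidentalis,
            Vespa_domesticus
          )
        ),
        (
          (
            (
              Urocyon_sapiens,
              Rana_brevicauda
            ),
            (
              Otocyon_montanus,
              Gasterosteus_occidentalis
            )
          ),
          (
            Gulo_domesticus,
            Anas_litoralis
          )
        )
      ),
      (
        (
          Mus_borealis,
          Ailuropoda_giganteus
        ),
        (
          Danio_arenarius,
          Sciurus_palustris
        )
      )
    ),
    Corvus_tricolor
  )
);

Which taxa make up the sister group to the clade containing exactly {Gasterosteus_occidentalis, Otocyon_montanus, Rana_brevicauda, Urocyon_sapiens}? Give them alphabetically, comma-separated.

The clade containing exactly {Gasterosteus_occidentalis, Otocyon_montanus, Rana_brevicauda, Urocyon_sapiens} attaches to the tree at the node subtending (((Urocyon_sapiens,Rana_brevicauda),(Otocyon_montanus,Gasterosteus_occidentalis)),(Gulo_domesticus,Anas_litoralis)).
The other lineage descending from that same node — the sister group — is (Gulo_domesticus,Anas_litoralis); its 2 tips in alphabetical order are the answer.

Anas_litoralis, Gulo_domesticus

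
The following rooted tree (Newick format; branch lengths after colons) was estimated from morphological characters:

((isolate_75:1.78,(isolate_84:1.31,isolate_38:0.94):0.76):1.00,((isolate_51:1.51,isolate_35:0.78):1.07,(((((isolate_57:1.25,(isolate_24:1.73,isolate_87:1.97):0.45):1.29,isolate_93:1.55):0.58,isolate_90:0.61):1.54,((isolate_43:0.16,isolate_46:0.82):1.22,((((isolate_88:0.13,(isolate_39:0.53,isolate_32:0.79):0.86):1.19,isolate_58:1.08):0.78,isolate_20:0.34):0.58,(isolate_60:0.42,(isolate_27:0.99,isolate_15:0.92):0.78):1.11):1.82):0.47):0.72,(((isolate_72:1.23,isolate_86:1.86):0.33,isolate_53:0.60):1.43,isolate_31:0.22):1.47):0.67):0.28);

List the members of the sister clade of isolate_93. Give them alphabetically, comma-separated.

isolate_93 attaches to the tree at the node subtending ((isolate_57,(isolate_24,isolate_87)),isolate_93).
The other lineage descending from that same node — the sister group — is (isolate_57,(isolate_24,isolate_87)); its 3 tips in alphabetical order are the answer.

isolate_24, isolate_57, isolate_87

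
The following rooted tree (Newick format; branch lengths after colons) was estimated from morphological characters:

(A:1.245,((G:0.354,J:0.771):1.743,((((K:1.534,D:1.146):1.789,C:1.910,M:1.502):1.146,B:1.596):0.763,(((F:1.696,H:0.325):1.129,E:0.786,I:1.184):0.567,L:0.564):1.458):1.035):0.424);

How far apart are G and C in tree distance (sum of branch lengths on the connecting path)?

6.951

The path runs G → … → MRCA → … → C; the MRCA is the node subtending ((G,J),((((K,D),C,M),B),(((F,H),E,I),L))).
Branch lengths along that path: 0.354 + 1.743 + 1.035 + 0.763 + 1.146 + 1.910 = 6.951.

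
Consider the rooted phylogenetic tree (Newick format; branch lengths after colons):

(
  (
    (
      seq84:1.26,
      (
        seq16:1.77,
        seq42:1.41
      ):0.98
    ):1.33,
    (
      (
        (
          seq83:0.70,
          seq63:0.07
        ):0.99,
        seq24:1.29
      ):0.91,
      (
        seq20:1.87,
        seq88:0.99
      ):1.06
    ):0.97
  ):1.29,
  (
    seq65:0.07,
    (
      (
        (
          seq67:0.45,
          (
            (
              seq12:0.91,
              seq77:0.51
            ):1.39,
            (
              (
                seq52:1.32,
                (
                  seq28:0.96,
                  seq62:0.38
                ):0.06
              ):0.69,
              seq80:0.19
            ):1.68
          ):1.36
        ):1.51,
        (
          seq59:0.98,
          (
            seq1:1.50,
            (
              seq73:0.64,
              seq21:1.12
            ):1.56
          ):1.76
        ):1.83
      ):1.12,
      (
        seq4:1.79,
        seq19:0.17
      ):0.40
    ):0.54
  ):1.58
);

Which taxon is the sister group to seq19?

seq4

seq19 attaches to the tree at the node subtending (seq4,seq19).
The other lineage descending from that same node — the sister group — is the single tip seq4.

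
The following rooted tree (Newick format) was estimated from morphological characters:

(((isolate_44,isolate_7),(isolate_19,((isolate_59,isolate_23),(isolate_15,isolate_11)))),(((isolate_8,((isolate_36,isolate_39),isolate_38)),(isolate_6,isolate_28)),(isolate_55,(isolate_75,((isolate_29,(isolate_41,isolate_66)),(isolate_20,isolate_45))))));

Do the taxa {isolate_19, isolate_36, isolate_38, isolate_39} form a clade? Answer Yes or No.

The MRCA of the listed taxa is the root, so the smallest clade containing them is the whole tree.
That clade also contains isolate_11, isolate_15, isolate_20, isolate_23, isolate_28, isolate_29, isolate_41, isolate_44, isolate_45, isolate_55, isolate_59, isolate_6, isolate_66, isolate_7, isolate_75, isolate_8, which are not in the proposed group, so the group is not monophyletic.

No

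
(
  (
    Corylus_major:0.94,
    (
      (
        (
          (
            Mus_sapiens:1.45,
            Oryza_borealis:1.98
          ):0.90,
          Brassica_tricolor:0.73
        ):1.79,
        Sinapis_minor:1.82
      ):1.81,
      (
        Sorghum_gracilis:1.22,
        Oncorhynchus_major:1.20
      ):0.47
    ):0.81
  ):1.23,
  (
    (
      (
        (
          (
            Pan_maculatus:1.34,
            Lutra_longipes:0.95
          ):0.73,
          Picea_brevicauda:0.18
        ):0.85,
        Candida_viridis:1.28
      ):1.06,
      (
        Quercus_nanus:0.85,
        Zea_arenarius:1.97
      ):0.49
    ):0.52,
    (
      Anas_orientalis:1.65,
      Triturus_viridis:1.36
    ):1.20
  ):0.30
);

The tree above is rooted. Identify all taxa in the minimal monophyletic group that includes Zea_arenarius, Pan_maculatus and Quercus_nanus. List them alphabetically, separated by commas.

Tracing Zea_arenarius: it sits inside (Quercus_nanus,Zea_arenarius).
Tracing Pan_maculatus: it sits inside (Pan_maculatus,Lutra_longipes).
Tracing Quercus_nanus: it sits inside (Quercus_nanus,Zea_arenarius).
The smallest clade enclosing all 3 is ((((Pan_maculatus,Lutra_longipes),Picea_brevicauda),Candida_viridis),(Quercus_nanus,Zea_arenarius)); the answer is its 6 terminal taxa in alphabetical order.

Candida_viridis, Lutra_longipes, Pan_maculatus, Picea_brevicauda, Quercus_nanus, Zea_arenarius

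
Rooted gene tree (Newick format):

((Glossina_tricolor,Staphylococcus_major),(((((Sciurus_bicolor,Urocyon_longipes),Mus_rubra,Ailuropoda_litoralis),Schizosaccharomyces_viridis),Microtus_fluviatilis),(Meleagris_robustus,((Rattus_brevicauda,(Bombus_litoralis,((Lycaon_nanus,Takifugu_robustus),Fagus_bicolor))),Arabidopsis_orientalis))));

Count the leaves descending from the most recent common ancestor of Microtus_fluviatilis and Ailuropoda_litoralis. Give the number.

6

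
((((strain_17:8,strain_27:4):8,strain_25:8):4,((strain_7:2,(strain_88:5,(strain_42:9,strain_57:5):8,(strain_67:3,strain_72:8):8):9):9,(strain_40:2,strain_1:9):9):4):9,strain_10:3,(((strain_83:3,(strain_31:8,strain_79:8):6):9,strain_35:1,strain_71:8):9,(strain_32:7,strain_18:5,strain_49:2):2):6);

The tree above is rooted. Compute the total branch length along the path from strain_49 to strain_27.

The path runs strain_49 → … → MRCA → … → strain_27; the MRCA is the root of the tree.
Branch lengths along that path: 2 + 2 + 6 + 9 + 4 + 8 + 4 = 35.

35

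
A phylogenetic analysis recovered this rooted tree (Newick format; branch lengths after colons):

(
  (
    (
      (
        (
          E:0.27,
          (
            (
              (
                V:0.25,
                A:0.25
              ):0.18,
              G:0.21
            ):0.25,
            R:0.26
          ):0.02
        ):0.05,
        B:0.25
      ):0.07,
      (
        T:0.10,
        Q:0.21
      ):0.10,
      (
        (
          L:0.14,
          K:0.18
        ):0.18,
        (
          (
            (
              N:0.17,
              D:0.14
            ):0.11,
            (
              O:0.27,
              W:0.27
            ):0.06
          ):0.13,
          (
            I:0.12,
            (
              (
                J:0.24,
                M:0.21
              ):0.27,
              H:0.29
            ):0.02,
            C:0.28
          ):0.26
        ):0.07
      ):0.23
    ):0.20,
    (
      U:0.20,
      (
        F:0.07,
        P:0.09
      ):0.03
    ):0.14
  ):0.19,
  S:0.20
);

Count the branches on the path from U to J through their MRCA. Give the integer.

9

The MRCA of U and J is the node subtending ((((E,(((V,A),G),R)),B),(T,Q),((L,K),(((N,D),(O,W)),(I,((J,M),H),C)))),(U,(F,P))).
From U up to that node: 2 branches. From J up to the same node: 7 branches. Total: 2 + 7 = 9.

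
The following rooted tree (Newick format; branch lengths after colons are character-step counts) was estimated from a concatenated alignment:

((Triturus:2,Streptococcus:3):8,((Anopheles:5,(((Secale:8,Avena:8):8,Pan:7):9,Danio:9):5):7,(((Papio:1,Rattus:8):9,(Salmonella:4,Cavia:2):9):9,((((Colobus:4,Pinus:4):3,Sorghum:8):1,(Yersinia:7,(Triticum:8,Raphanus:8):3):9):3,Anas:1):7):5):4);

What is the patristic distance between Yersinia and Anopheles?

43

The path runs Yersinia → … → MRCA → … → Anopheles; the MRCA is the node subtending ((Anopheles,(((Secale,Avena),Pan),Danio)),(((Papio,Rattus),(Salmonella,Cavia)),((((Colobus,Pinus),Sorghum),(Yersinia,(Triticum,Raphanus))),Anas))).
Branch lengths along that path: 7 + 9 + 3 + 7 + 5 + 7 + 5 = 43.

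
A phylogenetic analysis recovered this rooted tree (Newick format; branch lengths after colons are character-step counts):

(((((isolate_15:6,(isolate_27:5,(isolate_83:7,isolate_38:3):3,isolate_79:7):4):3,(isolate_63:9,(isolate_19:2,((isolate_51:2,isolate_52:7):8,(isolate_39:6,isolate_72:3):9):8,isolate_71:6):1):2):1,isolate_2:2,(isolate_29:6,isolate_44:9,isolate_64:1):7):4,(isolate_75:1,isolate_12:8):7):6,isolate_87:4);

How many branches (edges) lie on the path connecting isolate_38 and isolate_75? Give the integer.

8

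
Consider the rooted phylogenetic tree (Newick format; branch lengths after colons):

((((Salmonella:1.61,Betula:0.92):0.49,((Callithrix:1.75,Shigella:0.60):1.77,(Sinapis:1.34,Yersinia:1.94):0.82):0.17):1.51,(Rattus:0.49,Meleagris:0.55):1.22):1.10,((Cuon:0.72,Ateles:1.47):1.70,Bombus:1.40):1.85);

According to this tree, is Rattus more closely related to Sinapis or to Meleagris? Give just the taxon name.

The MRCA of Rattus and Meleagris subtends (Rattus,Meleagris) (2 taxa).
The MRCA of Rattus and Sinapis subtends (((Salmonella,Betula),((Callithrix,Shigella),(Sinapis,Yersinia))),(Rattus,Meleagris)) (8 taxa).
The first is nested inside the second, so Rattus shares a more recent common ancestor with Meleagris.

Meleagris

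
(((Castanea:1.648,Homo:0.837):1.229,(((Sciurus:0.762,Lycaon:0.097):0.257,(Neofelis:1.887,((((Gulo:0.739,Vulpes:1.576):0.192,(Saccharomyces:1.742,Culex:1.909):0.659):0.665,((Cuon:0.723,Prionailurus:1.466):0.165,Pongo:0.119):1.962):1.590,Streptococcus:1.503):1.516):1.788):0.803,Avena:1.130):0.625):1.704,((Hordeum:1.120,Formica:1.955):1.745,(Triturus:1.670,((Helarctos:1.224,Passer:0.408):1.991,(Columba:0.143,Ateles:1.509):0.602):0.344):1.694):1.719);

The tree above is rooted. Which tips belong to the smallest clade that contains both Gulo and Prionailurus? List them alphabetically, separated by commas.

Culex, Cuon, Gulo, Pongo, Prionailurus, Saccharomyces, Vulpes

Tracing Gulo: it sits inside (Gulo,Vulpes).
Tracing Prionailurus: it sits inside (Cuon,Prionailurus).
The smallest clade enclosing both is (((Gulo,Vulpes),(Saccharomyces,Culex)),((Cuon,Prionailurus),Pongo)); the answer is its 7 terminal taxa in alphabetical order.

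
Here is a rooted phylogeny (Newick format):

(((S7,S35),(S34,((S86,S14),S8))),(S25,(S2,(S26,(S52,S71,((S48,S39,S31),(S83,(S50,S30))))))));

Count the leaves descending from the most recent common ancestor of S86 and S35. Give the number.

6

The MRCA of S86 and S35 is the node subtending ((S7,S35),(S34,((S86,S14),S8))).
That clade contains 6 terminal taxa: S14, S34, S35, S7, S8, S86.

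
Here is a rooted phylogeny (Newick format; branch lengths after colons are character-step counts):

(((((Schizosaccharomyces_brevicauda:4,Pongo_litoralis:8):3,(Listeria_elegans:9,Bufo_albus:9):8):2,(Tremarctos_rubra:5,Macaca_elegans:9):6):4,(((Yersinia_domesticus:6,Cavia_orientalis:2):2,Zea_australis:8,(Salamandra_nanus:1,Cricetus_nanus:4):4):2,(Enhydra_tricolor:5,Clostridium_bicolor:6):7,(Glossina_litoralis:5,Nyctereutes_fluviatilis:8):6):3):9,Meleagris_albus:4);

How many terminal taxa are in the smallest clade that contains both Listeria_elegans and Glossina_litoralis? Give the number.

The MRCA of Listeria_elegans and Glossina_litoralis is the node subtending ((((Schizosaccharomyces_brevicauda,Pongo_litoralis),(Listeria_elegans,Bufo_albus)),(Tremarctos_rubra,Macaca_elegans)),(((Yersinia_domesticus,Cavia_orientalis),Zea_australis,(Salamandra_nanus,Cricetus_nanus)),(Enhydra_tricolor,Clostridium_bicolor),(Glossina_litoralis,Nyctereutes_fluviatilis))).
That clade contains 15 terminal taxa: Bufo_albus, Cavia_orientalis, Clostridium_bicolor, Cricetus_nanus, Enhydra_tricolor, Glossina_litoralis, Listeria_elegans, Macaca_elegans, Nyctereutes_fluviatilis, Pongo_litoralis, Salamandra_nanus, Schizosaccharomyces_brevicauda, Tremarctos_rubra, Yersinia_domesticus, Zea_australis.

15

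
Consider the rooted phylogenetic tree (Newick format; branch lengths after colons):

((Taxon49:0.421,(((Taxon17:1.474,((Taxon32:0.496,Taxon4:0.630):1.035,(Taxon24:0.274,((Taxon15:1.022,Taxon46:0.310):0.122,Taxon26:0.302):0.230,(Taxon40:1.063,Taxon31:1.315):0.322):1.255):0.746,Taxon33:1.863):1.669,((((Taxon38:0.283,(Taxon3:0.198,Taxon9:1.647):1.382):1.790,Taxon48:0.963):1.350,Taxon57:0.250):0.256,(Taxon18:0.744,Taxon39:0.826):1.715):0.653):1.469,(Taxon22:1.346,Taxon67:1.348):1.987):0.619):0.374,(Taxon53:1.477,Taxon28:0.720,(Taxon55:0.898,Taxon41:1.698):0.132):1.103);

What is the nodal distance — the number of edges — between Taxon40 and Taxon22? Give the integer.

The MRCA of Taxon40 and Taxon22 is the node subtending (((Taxon17,((Taxon32,Taxon4),(Taxon24,((Taxon15,Taxon46),Taxon26),(Taxon40,Taxon31))),Taxon33),((((Taxon38,(Taxon3,Taxon9)),Taxon48),Taxon57),(Taxon18,Taxon39))),(Taxon22,Taxon67)).
From Taxon40 up to that node: 6 branches. From Taxon22 up to the same node: 2 branches. Total: 6 + 2 = 8.

8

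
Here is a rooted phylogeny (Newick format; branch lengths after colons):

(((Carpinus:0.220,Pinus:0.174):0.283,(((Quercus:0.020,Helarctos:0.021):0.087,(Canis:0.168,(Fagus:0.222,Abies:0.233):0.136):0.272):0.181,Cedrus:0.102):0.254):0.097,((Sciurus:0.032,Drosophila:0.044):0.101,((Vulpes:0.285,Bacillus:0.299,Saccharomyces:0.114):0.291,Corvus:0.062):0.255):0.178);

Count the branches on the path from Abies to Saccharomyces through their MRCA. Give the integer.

The MRCA of Abies and Saccharomyces is the root of the tree.
From Abies up to that node: 6 branches. From Saccharomyces up to the same node: 4 branches. Total: 6 + 4 = 10.

10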